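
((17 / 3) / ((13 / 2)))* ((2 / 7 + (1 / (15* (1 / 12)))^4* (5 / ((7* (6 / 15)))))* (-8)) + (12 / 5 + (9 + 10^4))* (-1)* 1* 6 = -410015246 / 6825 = -60075.49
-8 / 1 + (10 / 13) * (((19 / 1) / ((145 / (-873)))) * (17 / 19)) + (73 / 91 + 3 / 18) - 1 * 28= -1801327 / 15834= -113.76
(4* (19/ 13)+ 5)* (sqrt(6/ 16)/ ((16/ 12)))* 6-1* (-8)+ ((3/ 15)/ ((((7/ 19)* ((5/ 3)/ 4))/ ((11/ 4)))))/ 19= 38.08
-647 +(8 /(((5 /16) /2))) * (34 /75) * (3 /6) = -238273 /375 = -635.39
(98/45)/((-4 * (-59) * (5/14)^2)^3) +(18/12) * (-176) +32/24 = -37930922532898/144407109375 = -262.67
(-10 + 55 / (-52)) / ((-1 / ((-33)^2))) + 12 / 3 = 626383 / 52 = 12045.83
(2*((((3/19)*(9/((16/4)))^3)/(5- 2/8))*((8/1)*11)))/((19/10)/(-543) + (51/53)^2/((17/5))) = 366938293590/1480309019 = 247.88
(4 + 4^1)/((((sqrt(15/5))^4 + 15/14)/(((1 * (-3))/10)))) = -0.24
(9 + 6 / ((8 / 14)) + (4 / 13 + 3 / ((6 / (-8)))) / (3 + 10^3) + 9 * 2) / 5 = 7.50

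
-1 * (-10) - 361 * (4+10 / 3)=-7912 / 3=-2637.33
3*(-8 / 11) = -24 / 11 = -2.18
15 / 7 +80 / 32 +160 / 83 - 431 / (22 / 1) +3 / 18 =-492887 / 38346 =-12.85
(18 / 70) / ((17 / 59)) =531 / 595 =0.89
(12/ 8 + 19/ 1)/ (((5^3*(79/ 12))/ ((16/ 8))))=492/ 9875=0.05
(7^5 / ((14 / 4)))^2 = 23059204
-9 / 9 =-1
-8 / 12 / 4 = -1 / 6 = -0.17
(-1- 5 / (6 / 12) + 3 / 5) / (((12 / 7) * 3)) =-91 / 45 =-2.02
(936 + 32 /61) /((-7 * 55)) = -57128 /23485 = -2.43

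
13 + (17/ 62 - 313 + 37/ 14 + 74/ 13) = -822013/ 2821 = -291.39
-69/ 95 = -0.73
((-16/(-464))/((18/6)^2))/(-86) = -0.00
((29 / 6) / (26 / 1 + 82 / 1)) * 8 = 29 / 81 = 0.36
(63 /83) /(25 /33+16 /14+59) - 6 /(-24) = 76616 /291911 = 0.26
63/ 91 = 0.69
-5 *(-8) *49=1960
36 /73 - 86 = -6242 /73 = -85.51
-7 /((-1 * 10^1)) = 7 /10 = 0.70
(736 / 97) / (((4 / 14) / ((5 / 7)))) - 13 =579 / 97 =5.97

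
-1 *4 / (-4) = 1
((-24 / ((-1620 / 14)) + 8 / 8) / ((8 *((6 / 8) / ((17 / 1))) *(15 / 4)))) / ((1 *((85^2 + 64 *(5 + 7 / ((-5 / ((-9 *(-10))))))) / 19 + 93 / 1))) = 52649 / 3790800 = 0.01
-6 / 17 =-0.35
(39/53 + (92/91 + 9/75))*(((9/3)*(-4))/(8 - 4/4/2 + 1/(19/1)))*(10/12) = -17107144/6921005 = -2.47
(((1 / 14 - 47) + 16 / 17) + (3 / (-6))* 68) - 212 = -69493 / 238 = -291.99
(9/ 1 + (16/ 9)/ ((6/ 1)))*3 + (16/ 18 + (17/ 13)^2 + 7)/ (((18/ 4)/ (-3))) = 98057/ 4563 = 21.49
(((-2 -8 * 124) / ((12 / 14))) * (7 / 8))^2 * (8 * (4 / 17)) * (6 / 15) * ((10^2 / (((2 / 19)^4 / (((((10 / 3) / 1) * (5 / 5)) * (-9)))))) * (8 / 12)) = -1932232354837225 / 153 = -12628969639458.99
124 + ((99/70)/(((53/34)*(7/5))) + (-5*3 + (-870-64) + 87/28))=-8531091/10388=-821.24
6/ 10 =3/ 5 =0.60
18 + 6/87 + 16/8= 582/29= 20.07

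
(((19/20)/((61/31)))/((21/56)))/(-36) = -589/16470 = -0.04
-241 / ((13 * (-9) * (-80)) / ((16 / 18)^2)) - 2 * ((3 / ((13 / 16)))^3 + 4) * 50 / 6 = -7252497916 / 8008065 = -905.65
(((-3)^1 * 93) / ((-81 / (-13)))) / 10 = -403 / 90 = -4.48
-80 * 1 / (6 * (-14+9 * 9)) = -40 / 201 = -0.20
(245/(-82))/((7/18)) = -315/41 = -7.68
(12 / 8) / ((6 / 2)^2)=1 / 6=0.17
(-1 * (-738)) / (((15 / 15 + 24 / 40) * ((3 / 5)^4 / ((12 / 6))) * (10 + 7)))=128125 / 306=418.71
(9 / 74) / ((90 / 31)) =31 / 740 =0.04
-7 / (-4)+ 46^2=8471 / 4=2117.75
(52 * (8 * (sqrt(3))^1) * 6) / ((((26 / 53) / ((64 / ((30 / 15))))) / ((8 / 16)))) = 81408 * sqrt(3) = 141002.79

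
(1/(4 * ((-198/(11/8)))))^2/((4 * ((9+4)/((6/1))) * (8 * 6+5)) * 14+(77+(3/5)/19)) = 95/205114318848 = 0.00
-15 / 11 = -1.36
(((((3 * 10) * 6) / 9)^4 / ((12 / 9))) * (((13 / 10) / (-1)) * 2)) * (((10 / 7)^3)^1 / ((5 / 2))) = -124800000 / 343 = -363848.40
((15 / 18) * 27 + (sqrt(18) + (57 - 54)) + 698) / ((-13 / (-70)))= 210 * sqrt(2) / 13 + 50645 / 13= 3918.61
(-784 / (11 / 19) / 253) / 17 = -14896 / 47311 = -0.31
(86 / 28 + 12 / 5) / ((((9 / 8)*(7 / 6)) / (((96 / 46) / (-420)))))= -12256 / 591675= -0.02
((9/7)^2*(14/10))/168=27/1960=0.01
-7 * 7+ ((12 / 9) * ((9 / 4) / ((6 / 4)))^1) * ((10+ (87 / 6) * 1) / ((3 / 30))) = 441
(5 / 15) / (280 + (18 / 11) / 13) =143 / 120174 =0.00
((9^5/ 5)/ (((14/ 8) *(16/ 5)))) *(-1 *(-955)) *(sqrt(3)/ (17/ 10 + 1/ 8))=563917950 *sqrt(3)/ 511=1911417.89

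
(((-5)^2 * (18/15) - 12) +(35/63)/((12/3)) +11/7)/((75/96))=39736/1575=25.23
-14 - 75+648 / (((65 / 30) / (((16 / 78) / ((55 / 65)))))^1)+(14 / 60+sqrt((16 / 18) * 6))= -69769 / 4290+4 * sqrt(3) / 3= -13.95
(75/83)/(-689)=-75/57187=-0.00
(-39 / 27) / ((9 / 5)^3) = -1625 / 6561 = -0.25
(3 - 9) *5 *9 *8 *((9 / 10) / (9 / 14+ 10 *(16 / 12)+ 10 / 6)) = -9072 / 73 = -124.27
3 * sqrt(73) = 25.63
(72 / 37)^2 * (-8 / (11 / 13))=-539136 / 15059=-35.80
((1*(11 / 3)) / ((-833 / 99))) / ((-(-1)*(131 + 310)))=-121 / 122451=-0.00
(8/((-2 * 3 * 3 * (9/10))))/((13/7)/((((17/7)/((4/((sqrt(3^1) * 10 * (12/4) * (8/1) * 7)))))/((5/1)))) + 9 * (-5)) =247520 * sqrt(3)/334477151037 + 135945600/12388042631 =0.01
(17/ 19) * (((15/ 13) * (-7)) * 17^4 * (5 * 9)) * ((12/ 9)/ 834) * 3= -4472549550/ 34333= -130269.70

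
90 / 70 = 9 / 7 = 1.29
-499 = -499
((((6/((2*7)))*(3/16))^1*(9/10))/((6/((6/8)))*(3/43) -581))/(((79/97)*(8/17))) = -5743467/17666978560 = -0.00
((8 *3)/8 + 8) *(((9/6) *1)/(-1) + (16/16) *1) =-11/2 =-5.50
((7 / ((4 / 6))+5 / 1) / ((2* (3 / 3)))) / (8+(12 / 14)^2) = 1519 / 1712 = 0.89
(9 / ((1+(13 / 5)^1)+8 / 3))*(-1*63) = -8505 / 94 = -90.48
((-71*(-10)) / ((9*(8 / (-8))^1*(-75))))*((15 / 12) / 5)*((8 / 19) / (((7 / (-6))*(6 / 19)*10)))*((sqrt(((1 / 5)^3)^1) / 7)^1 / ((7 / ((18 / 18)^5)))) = -142*sqrt(5) / 5788125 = -0.00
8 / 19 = 0.42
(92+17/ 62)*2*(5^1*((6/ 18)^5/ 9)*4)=38140/ 22599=1.69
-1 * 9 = -9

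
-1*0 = 0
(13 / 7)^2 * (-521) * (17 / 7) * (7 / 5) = -1496833 / 245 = -6109.52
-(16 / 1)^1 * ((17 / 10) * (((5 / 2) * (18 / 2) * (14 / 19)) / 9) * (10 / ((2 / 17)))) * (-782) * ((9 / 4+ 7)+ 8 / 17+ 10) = 1247907780 / 19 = 65679356.84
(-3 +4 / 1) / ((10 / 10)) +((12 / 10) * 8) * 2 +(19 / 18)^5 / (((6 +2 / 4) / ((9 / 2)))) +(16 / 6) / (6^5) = 21.11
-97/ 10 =-9.70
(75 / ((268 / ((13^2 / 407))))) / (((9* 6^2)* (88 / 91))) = 384475 / 1036658304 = 0.00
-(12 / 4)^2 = -9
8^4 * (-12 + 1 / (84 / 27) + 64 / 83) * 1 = -25957376 / 581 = -44677.07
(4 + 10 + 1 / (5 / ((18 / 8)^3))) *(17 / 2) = 88553 / 640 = 138.36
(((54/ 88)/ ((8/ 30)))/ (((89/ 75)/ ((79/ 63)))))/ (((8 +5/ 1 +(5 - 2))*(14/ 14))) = 266625/ 1754368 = 0.15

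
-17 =-17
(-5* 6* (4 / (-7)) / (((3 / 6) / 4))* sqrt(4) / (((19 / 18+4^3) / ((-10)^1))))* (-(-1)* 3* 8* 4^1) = -33177600 / 8197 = -4047.53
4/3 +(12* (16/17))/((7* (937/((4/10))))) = 2231212/1672545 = 1.33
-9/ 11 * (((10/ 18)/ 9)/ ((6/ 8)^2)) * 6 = -160/ 297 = -0.54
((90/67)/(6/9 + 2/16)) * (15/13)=32400/16549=1.96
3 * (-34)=-102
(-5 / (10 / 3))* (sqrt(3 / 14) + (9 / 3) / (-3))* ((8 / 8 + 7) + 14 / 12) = 55 / 4 - 55* sqrt(42) / 56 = 7.38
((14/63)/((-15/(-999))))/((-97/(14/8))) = -259/970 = -0.27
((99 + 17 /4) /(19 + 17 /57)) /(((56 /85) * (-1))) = -57171 /7040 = -8.12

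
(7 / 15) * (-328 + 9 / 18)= -917 / 6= -152.83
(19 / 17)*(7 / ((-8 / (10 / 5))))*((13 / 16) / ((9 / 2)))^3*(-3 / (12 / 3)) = 292201 / 33841152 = 0.01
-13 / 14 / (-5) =13 / 70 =0.19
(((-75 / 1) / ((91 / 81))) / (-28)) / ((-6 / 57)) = -115425 / 5096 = -22.65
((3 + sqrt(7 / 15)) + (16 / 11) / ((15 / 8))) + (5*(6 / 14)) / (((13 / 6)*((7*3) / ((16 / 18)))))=sqrt(105) / 15 + 401251 / 105105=4.50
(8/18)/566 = 0.00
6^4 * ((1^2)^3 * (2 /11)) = 2592 /11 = 235.64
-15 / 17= -0.88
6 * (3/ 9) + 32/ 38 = 54/ 19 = 2.84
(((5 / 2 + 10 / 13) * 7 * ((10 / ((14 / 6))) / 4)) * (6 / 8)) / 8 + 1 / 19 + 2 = 4.35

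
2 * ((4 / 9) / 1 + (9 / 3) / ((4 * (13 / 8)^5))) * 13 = 3412712 / 257049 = 13.28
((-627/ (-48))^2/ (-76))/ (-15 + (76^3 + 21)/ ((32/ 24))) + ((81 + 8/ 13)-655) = -228454488221/ 398431488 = -573.38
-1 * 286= -286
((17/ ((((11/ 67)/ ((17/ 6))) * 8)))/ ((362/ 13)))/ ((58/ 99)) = 755157/ 335936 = 2.25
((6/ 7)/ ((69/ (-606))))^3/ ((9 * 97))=-197817792/ 404808257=-0.49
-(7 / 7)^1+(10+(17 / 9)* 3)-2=38 / 3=12.67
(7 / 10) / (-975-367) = -7 / 13420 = -0.00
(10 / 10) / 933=1 / 933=0.00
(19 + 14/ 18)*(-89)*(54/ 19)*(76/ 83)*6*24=-54749952/ 83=-659637.98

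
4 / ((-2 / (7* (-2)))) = 28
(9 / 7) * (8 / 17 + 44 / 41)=9684 / 4879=1.98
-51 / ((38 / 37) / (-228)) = 11322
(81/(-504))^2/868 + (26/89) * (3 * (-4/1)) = -849271767/242262272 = -3.51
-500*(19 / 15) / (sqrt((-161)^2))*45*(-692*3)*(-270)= -15974820000 / 161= -99222484.47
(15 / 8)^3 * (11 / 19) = 37125 / 9728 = 3.82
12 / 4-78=-75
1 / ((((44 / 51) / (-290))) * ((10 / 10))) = -7395 / 22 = -336.14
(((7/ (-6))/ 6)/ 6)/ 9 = -0.00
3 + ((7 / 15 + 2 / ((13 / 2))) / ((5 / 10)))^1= 887 / 195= 4.55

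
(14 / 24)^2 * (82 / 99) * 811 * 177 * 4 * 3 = 96128641 / 198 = 485498.19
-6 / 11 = -0.55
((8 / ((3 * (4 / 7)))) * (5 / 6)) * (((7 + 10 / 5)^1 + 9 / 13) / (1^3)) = 490 / 13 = 37.69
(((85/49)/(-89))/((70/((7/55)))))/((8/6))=-51/1918840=-0.00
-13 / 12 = -1.08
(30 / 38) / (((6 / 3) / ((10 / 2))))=75 / 38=1.97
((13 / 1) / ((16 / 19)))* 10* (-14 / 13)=-166.25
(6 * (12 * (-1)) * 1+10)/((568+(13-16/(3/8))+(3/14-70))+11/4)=-5208/39589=-0.13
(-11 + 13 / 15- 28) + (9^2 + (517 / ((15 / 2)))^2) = 1078801 / 225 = 4794.67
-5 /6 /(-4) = 5 /24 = 0.21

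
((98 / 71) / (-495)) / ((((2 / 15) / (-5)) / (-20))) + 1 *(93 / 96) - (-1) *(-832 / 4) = -209.12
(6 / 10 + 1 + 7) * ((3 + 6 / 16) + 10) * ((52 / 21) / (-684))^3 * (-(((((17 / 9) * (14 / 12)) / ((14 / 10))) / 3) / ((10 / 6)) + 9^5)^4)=1045001177622202319537484180143117 / 15750024946205639040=66349176029334.17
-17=-17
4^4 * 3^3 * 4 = 27648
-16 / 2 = -8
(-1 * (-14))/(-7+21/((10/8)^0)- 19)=-14/5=-2.80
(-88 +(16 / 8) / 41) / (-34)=1803 / 697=2.59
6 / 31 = 0.19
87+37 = 124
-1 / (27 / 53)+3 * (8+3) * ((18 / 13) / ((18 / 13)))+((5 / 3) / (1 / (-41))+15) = -602 / 27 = -22.30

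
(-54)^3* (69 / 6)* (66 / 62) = -59757588 / 31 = -1927664.13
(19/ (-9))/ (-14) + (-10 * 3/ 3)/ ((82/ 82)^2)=-1241/ 126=-9.85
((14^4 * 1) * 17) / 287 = 93296 / 41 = 2275.51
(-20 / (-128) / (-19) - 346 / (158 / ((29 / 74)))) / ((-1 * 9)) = 171087 / 1777184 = 0.10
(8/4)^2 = 4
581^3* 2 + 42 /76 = 14905343537 /38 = 392245882.55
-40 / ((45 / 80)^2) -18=-11698 / 81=-144.42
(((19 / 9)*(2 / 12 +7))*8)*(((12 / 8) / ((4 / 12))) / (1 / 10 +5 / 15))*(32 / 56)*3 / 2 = 98040 / 91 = 1077.36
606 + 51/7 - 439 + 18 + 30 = 1556/7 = 222.29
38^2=1444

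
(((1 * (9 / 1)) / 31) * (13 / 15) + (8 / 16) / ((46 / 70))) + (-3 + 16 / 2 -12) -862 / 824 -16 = -33831341 / 1468780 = -23.03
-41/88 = -0.47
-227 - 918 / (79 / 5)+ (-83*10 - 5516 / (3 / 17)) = -7672267 / 237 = -32372.43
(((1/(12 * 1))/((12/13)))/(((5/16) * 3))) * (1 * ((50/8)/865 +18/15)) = 54301/467100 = 0.12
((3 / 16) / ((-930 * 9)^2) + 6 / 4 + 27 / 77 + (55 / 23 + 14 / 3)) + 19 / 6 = 7990347515371 / 661710772800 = 12.08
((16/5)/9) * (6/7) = 32/105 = 0.30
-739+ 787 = 48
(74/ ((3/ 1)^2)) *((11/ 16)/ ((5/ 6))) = 407/ 60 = 6.78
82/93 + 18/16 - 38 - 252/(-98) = -174061/5208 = -33.42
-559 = -559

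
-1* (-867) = 867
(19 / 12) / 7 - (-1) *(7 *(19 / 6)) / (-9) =-1691 / 756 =-2.24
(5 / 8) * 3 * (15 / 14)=225 / 112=2.01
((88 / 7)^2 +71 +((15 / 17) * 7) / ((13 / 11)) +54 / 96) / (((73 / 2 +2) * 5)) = 40687509 / 33353320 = 1.22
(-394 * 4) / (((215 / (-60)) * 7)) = 18912 / 301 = 62.83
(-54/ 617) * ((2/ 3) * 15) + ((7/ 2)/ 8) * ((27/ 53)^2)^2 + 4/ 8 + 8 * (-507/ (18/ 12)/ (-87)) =208284614908913/ 6776850073584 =30.73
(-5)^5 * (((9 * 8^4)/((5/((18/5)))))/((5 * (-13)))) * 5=82944000/13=6380307.69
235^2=55225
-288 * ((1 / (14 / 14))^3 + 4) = -1440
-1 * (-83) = 83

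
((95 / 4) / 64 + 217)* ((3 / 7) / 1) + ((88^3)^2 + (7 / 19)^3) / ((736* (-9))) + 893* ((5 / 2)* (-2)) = -70113684.46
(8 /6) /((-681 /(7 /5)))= -28 /10215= -0.00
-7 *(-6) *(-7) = -294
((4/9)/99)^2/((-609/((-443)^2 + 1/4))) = -3139988/483473529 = -0.01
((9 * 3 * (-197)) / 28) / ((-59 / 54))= 143613 / 826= 173.87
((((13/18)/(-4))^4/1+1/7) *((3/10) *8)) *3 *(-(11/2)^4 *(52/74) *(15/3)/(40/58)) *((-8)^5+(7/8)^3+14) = 501206221247298280571/3167722930176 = 158222872.48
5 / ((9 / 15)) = 8.33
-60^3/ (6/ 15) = -540000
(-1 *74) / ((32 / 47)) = -1739 / 16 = -108.69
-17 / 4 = -4.25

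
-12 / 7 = -1.71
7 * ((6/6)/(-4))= -7/4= -1.75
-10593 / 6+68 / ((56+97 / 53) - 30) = -5201017 / 2950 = -1763.06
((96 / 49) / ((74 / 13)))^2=389376 / 3286969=0.12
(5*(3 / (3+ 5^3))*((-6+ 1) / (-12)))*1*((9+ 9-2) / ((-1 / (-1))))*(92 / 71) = 1.01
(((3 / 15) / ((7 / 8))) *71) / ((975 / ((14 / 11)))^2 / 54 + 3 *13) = 0.00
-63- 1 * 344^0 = -64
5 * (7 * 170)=5950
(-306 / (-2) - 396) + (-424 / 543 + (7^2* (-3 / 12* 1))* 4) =-158980 / 543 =-292.78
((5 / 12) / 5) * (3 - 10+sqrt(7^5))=-7 / 12+49 * sqrt(7) / 12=10.22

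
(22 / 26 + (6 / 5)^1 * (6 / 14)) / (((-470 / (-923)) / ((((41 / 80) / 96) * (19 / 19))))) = 1801909 / 126336000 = 0.01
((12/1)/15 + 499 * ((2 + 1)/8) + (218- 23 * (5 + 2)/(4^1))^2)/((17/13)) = 1944371/80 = 24304.64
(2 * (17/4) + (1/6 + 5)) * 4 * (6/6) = 164/3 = 54.67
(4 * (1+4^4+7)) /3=352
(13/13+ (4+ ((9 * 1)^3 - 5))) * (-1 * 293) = -213597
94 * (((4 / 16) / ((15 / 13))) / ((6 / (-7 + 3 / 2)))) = -6721 / 360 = -18.67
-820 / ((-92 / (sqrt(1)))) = 205 / 23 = 8.91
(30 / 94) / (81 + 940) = 15 / 47987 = 0.00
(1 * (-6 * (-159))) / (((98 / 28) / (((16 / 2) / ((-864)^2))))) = 53 / 18144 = 0.00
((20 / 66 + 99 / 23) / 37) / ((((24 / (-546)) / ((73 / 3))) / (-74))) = 23230571 / 4554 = 5101.14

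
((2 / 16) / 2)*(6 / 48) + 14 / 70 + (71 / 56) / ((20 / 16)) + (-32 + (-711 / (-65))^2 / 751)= -87048184759 / 2842985600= -30.62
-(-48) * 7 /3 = 112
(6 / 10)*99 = 297 / 5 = 59.40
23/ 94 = 0.24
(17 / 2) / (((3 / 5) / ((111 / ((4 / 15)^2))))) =707625 / 32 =22113.28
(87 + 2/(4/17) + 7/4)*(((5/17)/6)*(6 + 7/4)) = 60295/1632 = 36.95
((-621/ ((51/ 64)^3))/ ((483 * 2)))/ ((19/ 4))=-524288/ 1960287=-0.27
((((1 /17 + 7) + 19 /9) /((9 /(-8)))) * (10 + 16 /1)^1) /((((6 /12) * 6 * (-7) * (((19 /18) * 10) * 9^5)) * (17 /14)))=583648 /43772137965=0.00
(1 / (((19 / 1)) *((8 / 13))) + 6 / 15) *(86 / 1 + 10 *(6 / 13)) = 11439 / 260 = 44.00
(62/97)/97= 62/9409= 0.01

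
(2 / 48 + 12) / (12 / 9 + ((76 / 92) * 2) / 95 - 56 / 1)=-0.22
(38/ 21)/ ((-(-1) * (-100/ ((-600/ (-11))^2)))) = -45600/ 847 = -53.84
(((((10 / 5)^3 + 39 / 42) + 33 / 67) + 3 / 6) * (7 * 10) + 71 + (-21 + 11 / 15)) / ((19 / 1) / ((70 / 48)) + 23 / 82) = 55.99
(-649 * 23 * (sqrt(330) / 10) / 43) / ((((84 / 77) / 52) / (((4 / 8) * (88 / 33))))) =-4269122 * sqrt(330) / 1935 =-40078.79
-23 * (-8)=184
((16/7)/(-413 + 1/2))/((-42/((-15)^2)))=0.03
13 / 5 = 2.60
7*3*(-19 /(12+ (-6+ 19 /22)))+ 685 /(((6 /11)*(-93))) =-6035909 /84258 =-71.64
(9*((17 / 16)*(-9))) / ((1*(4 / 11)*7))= -15147 / 448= -33.81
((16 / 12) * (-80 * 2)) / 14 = -320 / 21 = -15.24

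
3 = 3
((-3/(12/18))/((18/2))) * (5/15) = -1/6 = -0.17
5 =5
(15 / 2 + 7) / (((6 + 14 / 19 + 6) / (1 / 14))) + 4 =27655 / 6776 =4.08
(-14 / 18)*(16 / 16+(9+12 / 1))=-154 / 9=-17.11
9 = 9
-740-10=-750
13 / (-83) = -13 / 83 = -0.16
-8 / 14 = -4 / 7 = -0.57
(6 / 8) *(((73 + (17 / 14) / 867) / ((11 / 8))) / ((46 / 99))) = 85.70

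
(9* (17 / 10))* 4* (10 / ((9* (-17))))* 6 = -24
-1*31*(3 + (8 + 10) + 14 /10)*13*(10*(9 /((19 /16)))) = -12999168 /19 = -684166.74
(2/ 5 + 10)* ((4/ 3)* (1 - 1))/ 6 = 0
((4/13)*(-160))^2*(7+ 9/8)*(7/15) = 358400/39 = 9189.74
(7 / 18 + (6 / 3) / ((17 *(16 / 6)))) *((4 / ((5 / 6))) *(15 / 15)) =106 / 51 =2.08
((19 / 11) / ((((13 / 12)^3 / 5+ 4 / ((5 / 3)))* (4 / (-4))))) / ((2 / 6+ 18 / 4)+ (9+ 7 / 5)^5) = -162000000 / 30289016825309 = -0.00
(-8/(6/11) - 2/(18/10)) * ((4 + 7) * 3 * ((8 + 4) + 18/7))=-53108/7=-7586.86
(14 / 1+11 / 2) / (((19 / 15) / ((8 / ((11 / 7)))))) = 16380 / 209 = 78.37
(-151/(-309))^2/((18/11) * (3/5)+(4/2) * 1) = 1254055/15658884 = 0.08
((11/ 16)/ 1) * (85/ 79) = 935/ 1264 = 0.74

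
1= 1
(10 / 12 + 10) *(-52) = -1690 / 3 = -563.33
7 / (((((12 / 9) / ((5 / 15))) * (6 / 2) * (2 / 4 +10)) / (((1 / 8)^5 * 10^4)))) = 0.02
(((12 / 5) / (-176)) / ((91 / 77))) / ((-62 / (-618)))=-0.12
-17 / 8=-2.12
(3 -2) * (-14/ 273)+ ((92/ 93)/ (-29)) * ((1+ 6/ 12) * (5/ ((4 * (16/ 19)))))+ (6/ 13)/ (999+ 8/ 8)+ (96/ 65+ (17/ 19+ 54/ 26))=11516050607/ 2664636000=4.32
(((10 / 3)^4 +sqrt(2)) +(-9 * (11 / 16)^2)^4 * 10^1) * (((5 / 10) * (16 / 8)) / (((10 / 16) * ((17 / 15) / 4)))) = 96 * sqrt(2) / 17 +591070326867605 / 30802968576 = 19196.73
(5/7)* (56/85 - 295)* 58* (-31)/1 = 378018.17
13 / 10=1.30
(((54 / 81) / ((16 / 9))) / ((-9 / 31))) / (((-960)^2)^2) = -31 / 20384317440000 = -0.00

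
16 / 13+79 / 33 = 1555 / 429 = 3.62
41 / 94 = 0.44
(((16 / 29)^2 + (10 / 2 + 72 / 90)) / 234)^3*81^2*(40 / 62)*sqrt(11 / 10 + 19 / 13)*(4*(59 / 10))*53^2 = 75682307500045034733*sqrt(4810) / 658314018754388750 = 7973.22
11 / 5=2.20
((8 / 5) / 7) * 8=64 / 35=1.83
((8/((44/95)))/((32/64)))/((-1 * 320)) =-19/176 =-0.11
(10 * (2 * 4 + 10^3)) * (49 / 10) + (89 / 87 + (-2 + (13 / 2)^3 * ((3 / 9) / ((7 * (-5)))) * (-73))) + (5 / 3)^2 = 3623652107 / 73080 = 49584.73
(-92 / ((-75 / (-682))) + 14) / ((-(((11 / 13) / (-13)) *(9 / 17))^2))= 509230234526 / 735075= 692759.56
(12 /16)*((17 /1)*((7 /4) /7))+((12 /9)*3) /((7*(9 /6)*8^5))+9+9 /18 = 1091329 /86016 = 12.69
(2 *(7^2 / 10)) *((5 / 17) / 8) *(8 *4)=196 / 17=11.53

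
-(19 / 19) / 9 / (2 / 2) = -0.11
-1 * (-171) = 171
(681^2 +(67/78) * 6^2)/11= 6029295/143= 42162.90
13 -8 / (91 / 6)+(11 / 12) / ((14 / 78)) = 6399 / 364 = 17.58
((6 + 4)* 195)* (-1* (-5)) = 9750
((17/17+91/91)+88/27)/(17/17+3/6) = 3.51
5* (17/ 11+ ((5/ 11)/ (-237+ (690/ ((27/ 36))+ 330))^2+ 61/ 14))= 423994405/ 14366366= 29.51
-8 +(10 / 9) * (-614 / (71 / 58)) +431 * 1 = -85823 / 639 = -134.31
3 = 3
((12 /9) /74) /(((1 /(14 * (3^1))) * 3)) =28 /111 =0.25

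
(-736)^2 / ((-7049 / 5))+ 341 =-304771 / 7049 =-43.24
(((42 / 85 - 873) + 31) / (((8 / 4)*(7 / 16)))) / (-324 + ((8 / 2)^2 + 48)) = 143056 / 38675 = 3.70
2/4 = 1/2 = 0.50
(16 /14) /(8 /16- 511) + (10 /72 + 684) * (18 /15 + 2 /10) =957.79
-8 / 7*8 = -64 / 7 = -9.14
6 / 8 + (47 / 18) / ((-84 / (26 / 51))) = 14153 / 19278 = 0.73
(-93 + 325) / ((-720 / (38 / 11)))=-1.11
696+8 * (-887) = -6400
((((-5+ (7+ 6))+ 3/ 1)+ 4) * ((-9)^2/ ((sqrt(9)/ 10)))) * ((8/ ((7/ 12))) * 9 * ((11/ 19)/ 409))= 38491200/ 54397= 707.60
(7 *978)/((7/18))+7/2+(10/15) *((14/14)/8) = 211291/12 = 17607.58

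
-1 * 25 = -25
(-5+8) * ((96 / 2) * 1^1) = 144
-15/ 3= -5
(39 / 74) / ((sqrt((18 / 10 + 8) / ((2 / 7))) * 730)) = 0.00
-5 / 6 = -0.83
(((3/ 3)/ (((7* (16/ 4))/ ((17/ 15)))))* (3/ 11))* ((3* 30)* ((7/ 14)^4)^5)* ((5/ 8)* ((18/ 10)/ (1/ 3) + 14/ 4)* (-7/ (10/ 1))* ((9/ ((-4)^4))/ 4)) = -122553/ 3779571220480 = -0.00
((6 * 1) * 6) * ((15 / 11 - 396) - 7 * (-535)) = 1326744 / 11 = 120613.09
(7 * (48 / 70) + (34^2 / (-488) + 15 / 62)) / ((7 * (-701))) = -0.00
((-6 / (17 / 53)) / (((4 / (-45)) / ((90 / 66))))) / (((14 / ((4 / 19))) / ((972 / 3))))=34773300 / 24871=1398.15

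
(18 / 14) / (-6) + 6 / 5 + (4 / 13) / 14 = 131 / 130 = 1.01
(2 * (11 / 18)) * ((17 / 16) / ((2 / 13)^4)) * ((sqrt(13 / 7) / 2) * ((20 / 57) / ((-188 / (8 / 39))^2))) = 158015 * sqrt(91) / 2284565472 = 0.00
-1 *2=-2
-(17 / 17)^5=-1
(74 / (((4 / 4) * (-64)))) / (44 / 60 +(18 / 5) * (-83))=555 / 143072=0.00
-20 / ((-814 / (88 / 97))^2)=-320 / 12880921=-0.00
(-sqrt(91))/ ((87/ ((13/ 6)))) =-13 * sqrt(91)/ 522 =-0.24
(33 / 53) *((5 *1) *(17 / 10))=561 / 106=5.29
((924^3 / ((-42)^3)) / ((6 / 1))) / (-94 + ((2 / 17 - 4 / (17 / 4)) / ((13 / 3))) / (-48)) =9412832 / 498555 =18.88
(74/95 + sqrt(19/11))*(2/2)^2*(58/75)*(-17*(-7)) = 510748/7125 + 6902*sqrt(209)/825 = 192.63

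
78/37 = 2.11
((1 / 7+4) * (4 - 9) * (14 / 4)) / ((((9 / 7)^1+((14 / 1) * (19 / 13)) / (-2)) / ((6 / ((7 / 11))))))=5655 / 74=76.42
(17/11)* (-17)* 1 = -26.27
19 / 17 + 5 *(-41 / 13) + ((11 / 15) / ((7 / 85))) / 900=-61156873 / 4176900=-14.64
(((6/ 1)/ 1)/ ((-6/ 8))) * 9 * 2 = -144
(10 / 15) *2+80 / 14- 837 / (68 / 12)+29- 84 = -69850 / 357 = -195.66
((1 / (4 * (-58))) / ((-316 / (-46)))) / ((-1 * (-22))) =-23 / 806432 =-0.00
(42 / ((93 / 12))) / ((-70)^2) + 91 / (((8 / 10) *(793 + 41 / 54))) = 67160481 / 465063550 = 0.14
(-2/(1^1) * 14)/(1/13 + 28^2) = -364/10193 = -0.04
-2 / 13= -0.15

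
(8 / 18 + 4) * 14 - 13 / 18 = 123 / 2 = 61.50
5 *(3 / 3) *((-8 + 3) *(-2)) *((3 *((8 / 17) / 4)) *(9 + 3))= 3600 / 17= 211.76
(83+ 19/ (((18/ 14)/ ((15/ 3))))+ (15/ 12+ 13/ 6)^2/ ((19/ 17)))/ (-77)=-457825/ 210672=-2.17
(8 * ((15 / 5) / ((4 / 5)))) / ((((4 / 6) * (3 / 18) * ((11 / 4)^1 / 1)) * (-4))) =-270 / 11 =-24.55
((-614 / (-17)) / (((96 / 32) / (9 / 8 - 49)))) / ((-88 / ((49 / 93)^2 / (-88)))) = -282311981 / 13663482624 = -0.02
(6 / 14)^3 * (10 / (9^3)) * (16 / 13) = 160 / 120393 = 0.00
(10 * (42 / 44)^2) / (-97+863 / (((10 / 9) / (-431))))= -11025 / 405174187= -0.00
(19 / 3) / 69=19 / 207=0.09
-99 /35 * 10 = -198 /7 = -28.29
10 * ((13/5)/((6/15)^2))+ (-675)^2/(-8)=-454325/8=-56790.62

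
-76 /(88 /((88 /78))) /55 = -38 /2145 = -0.02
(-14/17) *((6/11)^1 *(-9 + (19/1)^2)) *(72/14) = -13824/17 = -813.18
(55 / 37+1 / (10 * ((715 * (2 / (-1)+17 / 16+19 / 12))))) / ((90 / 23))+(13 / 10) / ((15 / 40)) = 1419577849 / 369047250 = 3.85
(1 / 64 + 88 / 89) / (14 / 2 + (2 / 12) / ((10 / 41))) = 85815 / 656464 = 0.13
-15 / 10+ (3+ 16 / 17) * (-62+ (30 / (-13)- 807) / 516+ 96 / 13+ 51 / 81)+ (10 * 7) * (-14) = -1232049445 / 1026324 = -1200.45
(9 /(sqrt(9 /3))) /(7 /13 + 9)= 39 * sqrt(3) /124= 0.54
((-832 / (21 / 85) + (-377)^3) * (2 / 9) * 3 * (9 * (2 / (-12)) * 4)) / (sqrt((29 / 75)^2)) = 112530601300 / 203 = 554337937.44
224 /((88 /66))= 168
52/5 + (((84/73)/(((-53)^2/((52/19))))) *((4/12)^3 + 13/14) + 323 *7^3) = 266106367583/2401695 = 110799.40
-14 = -14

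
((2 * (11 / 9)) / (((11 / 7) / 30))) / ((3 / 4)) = 560 / 9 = 62.22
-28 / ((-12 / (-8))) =-56 / 3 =-18.67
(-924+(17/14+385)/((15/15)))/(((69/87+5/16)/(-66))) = 38428016/1197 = 32103.61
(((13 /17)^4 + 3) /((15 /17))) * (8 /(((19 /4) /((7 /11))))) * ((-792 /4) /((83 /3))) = -1125427968 /38739005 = -29.05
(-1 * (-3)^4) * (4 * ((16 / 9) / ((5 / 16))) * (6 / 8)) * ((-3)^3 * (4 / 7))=746496 / 35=21328.46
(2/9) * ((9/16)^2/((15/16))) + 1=43/40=1.08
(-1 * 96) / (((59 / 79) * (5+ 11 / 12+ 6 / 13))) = -1183104 / 58705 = -20.15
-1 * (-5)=5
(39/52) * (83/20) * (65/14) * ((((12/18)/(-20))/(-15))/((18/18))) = 1079/33600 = 0.03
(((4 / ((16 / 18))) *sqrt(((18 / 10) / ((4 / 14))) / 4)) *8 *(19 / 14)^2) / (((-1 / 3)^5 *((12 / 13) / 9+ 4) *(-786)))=6.27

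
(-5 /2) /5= -1 /2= -0.50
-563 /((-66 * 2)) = 563 /132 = 4.27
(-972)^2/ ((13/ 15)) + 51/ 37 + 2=524356745/ 481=1090138.76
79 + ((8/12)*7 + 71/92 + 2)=23857/276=86.44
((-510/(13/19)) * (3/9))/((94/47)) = -1615/13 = -124.23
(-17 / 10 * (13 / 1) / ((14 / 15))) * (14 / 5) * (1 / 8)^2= -663 / 640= -1.04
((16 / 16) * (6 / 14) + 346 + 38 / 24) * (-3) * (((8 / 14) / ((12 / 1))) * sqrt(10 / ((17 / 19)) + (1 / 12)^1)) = -29233 * sqrt(117147) / 59976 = -166.83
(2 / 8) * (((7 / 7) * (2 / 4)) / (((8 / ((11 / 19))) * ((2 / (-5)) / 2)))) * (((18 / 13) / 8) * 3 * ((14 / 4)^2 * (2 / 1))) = -72765 / 126464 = -0.58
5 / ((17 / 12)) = 60 / 17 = 3.53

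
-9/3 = -3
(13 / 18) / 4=13 / 72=0.18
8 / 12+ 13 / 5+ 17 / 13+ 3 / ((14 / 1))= 13073 / 2730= 4.79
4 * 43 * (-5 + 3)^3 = -1376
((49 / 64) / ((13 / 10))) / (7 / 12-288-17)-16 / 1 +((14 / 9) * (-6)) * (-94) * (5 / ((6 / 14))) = 34942779497 / 3419208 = 10219.55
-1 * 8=-8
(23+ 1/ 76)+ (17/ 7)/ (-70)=427859/ 18620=22.98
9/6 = 3/2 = 1.50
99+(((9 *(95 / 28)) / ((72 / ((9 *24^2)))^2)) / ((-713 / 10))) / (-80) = 632619 / 4991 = 126.75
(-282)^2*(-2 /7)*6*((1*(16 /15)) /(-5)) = 5089536 /175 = 29083.06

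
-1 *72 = -72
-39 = -39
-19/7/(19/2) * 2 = -4/7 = -0.57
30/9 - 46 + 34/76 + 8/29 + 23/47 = -6441217/155382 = -41.45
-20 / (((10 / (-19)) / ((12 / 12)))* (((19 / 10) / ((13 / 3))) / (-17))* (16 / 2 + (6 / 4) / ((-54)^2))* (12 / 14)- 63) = 668304 / 2102047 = 0.32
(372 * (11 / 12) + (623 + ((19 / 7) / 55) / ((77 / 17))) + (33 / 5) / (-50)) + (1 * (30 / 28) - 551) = 306788934 / 741125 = 413.95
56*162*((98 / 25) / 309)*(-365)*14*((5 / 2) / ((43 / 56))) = -8480408832 / 4429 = -1914745.73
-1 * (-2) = 2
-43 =-43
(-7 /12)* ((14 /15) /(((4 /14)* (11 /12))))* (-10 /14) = 49 /33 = 1.48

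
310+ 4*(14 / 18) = 2818 / 9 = 313.11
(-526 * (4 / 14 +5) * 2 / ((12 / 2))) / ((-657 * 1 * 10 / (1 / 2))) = 9731 / 137970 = 0.07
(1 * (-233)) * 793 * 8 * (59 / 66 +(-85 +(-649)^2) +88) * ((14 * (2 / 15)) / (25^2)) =-575286887300944 / 309375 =-1859513171.07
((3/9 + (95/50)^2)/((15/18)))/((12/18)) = 3549/500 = 7.10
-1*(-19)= 19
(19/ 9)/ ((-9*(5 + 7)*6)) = -19/ 5832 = -0.00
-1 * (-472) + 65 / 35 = 3317 / 7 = 473.86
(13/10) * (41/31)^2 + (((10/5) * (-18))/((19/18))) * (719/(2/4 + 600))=-8456165033/219290590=-38.56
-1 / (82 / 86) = -43 / 41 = -1.05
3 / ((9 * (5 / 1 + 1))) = 1 / 18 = 0.06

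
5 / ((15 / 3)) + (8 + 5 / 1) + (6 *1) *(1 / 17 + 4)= 38.35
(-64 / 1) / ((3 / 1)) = -64 / 3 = -21.33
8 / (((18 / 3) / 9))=12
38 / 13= 2.92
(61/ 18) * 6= 61/ 3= 20.33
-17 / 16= -1.06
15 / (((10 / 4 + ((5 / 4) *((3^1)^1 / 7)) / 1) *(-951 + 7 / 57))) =-1197 / 230350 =-0.01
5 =5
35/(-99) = -35/99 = -0.35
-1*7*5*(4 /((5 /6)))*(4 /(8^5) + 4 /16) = -43029 /1024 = -42.02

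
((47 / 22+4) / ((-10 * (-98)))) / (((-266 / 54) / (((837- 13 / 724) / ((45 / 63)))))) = -88351155 / 59315872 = -1.49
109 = 109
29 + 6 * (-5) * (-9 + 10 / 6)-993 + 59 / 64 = -47557 / 64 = -743.08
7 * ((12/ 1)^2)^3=20901888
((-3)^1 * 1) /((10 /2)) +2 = 7 /5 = 1.40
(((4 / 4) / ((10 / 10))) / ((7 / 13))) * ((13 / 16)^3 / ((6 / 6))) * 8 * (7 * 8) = 28561 / 64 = 446.27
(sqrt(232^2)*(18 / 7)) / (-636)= -348 / 371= -0.94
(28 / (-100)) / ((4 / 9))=-63 / 100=-0.63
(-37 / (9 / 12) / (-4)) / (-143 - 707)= -37 / 2550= -0.01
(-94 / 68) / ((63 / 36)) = -94 / 119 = -0.79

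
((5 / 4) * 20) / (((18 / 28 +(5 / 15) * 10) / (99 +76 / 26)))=1391250 / 2171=640.83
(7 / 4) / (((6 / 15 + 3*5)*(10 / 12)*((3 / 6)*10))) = 3 / 110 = 0.03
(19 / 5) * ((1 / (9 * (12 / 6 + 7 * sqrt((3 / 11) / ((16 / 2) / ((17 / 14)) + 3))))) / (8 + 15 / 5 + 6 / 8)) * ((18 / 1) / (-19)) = -28688 / 1098155 + 56 * sqrt(91443) / 1098155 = -0.01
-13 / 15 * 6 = -26 / 5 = -5.20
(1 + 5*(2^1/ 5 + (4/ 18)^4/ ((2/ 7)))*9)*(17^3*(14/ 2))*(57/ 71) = 9233605199/ 17253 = 535188.38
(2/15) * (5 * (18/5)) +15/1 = 87/5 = 17.40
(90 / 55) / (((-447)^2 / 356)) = 712 / 244211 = 0.00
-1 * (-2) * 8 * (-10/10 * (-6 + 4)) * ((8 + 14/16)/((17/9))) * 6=15336/17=902.12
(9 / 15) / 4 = 3 / 20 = 0.15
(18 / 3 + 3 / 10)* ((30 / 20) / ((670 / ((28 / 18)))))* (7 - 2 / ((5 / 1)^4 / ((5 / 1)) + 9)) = 17199 / 112225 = 0.15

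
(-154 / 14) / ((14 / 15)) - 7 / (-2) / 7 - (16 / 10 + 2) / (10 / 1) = -2038 / 175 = -11.65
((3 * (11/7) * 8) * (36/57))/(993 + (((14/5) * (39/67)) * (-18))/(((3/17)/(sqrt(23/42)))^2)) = 1061280/21257789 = 0.05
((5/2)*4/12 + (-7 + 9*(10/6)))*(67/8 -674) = -5879.69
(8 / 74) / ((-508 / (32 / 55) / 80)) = -512 / 51689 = -0.01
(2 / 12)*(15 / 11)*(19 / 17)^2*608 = 548720 / 3179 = 172.61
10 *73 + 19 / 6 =4399 / 6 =733.17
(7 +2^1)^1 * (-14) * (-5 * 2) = 1260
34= 34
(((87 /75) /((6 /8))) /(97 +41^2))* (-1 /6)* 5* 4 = -0.00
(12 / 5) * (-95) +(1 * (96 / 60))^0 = -227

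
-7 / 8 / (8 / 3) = -21 / 64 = -0.33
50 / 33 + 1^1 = 83 / 33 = 2.52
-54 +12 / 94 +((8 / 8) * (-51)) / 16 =-42909 / 752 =-57.06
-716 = -716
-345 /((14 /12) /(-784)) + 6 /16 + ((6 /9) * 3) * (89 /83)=153943433 /664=231842.52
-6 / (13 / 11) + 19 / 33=-1931 / 429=-4.50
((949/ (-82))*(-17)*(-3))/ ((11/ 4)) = -96798/ 451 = -214.63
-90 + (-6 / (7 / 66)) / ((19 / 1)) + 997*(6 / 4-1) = 107869 / 266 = 405.52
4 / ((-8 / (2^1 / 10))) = -1 / 10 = -0.10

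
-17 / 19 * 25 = -425 / 19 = -22.37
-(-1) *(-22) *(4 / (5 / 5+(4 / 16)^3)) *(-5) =5632 / 13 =433.23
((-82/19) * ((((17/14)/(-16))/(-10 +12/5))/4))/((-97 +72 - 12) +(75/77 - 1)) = 38335/131739008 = 0.00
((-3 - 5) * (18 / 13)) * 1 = -144 / 13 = -11.08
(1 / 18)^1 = 1 / 18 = 0.06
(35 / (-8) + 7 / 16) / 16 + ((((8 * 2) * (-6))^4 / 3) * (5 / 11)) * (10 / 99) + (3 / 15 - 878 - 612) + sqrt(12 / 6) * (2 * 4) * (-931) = 201095813661 / 154880 - 7448 * sqrt(2) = 1287864.49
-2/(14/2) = -2/7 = -0.29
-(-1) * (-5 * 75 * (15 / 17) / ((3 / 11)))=-20625 / 17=-1213.24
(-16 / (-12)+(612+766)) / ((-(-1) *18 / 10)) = 20690 / 27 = 766.30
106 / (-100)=-53 / 50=-1.06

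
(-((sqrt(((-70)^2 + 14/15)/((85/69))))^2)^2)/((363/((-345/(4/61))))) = 1002751821766163/4371125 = 229403602.45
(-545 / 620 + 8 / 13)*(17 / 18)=-7225 / 29016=-0.25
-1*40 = -40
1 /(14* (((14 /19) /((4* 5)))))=95 /49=1.94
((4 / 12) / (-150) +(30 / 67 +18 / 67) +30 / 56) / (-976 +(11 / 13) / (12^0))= -6858631 / 5350961700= -0.00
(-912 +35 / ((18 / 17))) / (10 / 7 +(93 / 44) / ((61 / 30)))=-74311237 / 208665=-356.13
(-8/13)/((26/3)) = -12/169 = -0.07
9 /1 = 9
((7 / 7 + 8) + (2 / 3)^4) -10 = -65 / 81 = -0.80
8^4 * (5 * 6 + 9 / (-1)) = 86016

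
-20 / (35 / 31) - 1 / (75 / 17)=-17.94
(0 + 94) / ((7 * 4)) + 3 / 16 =397 / 112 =3.54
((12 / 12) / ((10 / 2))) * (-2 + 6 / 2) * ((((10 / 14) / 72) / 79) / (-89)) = -1 / 3543624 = -0.00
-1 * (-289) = 289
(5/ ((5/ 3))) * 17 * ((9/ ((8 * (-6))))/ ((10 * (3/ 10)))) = -51/ 16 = -3.19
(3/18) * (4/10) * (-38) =-38/15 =-2.53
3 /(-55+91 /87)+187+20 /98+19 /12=260456695 /1380036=188.73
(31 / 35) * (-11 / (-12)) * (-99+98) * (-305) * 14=3466.83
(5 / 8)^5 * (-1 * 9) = -28125 / 32768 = -0.86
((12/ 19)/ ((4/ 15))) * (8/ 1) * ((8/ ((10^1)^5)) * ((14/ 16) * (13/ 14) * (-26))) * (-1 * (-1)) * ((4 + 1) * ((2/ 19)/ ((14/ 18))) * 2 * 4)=-54756/ 315875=-0.17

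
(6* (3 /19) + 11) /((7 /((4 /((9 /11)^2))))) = 10.20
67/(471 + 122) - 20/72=-1759/10674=-0.16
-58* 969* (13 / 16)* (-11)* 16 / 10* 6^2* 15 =433991844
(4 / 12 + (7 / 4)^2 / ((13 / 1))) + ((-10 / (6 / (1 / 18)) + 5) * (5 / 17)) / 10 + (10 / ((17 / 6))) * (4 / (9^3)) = 629495 / 859248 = 0.73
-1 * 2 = -2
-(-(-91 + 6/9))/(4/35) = -9485/12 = -790.42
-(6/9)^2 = -4/9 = -0.44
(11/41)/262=11/10742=0.00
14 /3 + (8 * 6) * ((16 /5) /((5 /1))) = 2654 /75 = 35.39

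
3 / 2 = 1.50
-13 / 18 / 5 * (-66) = 143 / 15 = 9.53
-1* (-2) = 2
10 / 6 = 5 / 3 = 1.67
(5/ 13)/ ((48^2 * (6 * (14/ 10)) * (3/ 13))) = 25/ 290304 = 0.00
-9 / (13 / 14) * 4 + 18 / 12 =-969 / 26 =-37.27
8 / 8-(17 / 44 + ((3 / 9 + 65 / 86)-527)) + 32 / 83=248231531 / 471108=526.91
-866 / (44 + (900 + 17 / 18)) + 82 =1379150 / 17009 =81.08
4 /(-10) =-2 /5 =-0.40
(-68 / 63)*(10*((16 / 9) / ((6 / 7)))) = -5440 / 243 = -22.39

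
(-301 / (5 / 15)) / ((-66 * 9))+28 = 5845 / 198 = 29.52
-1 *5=-5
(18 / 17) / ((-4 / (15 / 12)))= -45 / 136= -0.33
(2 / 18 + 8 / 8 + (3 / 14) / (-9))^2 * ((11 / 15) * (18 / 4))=206459 / 52920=3.90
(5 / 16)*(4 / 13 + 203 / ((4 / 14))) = 92405 / 416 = 222.13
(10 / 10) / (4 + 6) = 0.10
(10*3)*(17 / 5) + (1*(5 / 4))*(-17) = 323 / 4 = 80.75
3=3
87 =87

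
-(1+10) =-11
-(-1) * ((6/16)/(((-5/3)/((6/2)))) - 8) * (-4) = 347/10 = 34.70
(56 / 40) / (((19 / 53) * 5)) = 371 / 475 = 0.78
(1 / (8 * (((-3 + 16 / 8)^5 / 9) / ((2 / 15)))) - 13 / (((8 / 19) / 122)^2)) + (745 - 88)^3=22600158163 / 80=282501977.04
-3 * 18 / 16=-27 / 8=-3.38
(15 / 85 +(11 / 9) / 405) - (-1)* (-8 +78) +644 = 44254132 / 61965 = 714.18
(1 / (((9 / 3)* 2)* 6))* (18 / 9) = 1 / 18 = 0.06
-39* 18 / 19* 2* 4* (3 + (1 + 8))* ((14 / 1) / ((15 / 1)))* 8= -2515968 / 95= -26483.87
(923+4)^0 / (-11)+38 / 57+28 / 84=0.91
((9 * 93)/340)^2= 700569/115600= 6.06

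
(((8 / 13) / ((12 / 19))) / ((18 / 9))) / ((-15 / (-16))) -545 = -318521 / 585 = -544.48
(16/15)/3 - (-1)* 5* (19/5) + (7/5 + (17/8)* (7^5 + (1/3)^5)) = 173675207/4860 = 35735.64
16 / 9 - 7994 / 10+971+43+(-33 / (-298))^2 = 864733553 / 3996180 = 216.39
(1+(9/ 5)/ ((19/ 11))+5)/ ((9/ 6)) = 446/ 95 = 4.69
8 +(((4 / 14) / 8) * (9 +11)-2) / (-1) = 9.29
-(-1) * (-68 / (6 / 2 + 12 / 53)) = -3604 / 171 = -21.08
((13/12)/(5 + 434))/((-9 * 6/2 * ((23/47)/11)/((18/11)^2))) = -611/111067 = -0.01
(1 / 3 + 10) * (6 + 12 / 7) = 558 / 7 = 79.71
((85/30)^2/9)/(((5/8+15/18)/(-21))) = -578/45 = -12.84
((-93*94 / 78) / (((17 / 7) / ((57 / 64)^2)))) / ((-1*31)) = 1068921 / 905216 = 1.18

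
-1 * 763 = -763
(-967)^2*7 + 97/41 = 268370640/41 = 6545625.37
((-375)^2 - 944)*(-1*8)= -1117448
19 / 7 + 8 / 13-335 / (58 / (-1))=48059 / 5278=9.11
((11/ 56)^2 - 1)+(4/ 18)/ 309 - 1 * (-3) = 17785205/ 8721216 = 2.04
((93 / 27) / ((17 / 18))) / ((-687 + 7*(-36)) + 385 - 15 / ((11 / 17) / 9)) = -682 / 142613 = -0.00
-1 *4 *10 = -40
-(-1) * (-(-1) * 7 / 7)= 1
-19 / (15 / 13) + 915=13478 / 15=898.53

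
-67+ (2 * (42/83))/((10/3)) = -27679/415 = -66.70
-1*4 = -4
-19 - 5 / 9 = -176 / 9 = -19.56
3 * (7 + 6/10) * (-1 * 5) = -114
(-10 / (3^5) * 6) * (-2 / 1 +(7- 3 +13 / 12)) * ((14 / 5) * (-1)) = 518 / 243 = 2.13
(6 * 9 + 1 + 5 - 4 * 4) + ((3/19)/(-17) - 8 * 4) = 3873/323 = 11.99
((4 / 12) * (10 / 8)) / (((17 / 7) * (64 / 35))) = 0.09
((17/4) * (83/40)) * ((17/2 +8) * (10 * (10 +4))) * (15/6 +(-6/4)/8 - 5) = -14015463/256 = -54747.90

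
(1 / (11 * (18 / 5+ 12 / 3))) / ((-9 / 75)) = -125 / 1254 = -0.10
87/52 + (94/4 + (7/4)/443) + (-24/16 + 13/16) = 2256563/92144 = 24.49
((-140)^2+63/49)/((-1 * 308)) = -137209/2156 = -63.64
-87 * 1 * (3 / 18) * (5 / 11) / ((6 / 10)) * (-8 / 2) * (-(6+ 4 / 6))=-29000 / 99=-292.93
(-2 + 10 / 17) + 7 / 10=-121 / 170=-0.71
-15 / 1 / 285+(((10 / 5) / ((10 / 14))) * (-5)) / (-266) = 0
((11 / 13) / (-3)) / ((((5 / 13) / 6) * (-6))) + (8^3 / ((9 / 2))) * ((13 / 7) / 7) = 68177 / 2205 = 30.92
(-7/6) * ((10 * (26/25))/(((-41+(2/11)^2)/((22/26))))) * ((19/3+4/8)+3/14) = 393976/223065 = 1.77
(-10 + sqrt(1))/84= -3/28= -0.11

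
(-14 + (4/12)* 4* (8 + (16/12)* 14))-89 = -607/9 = -67.44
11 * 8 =88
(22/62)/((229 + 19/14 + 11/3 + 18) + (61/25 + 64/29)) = 0.00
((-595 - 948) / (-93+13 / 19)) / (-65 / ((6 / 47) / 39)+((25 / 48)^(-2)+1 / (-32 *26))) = -401180000 / 476533352751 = -0.00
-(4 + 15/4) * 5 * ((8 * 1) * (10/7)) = -3100/7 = -442.86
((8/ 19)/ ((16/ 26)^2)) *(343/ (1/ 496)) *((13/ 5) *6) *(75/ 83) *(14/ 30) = 1244323.96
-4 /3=-1.33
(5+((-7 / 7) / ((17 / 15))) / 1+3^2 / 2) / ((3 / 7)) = 2051 / 102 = 20.11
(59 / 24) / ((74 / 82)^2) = 99179 / 32856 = 3.02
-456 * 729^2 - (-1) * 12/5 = -1211685468/5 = -242337093.60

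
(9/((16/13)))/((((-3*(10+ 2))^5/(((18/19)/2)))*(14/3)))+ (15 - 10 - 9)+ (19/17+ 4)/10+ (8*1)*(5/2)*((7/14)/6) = -163972990033/90017464320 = -1.82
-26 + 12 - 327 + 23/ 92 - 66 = -1627/ 4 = -406.75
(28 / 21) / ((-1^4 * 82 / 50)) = -0.81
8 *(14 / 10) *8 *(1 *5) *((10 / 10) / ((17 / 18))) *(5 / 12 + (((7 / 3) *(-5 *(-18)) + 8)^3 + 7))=4914410038.59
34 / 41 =0.83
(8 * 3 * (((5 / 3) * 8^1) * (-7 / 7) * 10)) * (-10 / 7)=32000 / 7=4571.43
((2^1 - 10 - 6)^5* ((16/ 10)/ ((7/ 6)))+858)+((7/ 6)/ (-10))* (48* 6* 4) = -3684318/ 5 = -736863.60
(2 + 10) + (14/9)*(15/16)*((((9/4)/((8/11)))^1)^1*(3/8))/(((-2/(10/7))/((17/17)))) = 22101/2048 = 10.79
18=18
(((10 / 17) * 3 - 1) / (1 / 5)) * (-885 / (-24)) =19175 / 136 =140.99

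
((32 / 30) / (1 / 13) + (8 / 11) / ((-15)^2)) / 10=17164 / 12375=1.39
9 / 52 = 0.17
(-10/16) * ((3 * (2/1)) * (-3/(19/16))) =180/19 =9.47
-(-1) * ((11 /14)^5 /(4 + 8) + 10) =10.02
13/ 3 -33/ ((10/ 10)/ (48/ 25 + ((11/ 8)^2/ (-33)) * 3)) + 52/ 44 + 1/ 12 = -2750333/ 52800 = -52.09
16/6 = 2.67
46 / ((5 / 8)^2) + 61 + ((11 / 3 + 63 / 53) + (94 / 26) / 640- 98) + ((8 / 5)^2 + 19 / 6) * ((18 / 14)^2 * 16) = 15368146657 / 64821120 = 237.09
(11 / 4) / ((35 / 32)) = 88 / 35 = 2.51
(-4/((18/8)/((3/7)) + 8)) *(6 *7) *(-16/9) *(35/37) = 125440/5883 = 21.32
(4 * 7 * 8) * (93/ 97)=20832/ 97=214.76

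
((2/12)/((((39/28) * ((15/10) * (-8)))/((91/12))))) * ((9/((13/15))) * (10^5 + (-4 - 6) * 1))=-4082925/52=-78517.79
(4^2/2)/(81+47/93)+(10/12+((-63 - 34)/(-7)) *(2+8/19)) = 52141543/1512210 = 34.48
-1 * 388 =-388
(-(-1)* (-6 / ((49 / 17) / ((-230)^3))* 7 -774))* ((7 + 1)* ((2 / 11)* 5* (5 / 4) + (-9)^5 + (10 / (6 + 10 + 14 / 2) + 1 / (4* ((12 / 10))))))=-148317279627484262 / 1771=-83747758118285.86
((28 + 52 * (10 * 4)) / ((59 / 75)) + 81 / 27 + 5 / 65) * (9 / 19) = 18518940 / 14573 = 1270.77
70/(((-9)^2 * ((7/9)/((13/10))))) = 1.44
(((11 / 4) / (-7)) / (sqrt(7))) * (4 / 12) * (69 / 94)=-253 * sqrt(7) / 18424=-0.04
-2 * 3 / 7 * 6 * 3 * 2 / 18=-12 / 7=-1.71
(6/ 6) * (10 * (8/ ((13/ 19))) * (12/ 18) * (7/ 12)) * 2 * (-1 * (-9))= 10640/ 13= 818.46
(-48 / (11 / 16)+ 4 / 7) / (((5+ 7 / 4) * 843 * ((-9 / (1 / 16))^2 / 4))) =-1333 / 567841428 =-0.00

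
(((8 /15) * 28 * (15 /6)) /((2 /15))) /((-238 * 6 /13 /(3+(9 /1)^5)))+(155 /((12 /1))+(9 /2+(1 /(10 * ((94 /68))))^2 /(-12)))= -423900018622 /2816475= -150507.29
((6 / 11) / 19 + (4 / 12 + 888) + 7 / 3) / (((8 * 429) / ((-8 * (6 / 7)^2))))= -2233864 / 1464463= -1.53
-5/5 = -1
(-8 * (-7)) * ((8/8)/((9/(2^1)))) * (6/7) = 32/3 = 10.67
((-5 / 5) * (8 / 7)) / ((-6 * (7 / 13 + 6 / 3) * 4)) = 13 / 693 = 0.02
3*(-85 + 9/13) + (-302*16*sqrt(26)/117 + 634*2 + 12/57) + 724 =429604/247 - 4832*sqrt(26)/117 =1528.70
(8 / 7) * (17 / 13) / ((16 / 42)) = 51 / 13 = 3.92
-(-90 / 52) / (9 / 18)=45 / 13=3.46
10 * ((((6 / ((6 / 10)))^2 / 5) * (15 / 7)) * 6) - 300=15900 / 7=2271.43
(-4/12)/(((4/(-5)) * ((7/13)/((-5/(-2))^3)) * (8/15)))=40625/1792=22.67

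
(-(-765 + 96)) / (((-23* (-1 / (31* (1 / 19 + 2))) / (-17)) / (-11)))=151249527 / 437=346108.76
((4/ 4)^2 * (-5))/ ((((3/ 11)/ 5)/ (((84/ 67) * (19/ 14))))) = -10450/ 67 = -155.97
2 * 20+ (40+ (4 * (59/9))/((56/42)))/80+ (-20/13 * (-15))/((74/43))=6251699/115440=54.16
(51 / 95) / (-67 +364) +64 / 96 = 6287 / 9405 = 0.67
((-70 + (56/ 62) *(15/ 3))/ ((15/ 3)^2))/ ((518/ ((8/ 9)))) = -232/ 51615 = -0.00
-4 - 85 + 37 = -52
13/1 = 13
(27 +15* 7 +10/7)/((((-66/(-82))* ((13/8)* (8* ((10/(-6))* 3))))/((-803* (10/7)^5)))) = 12185.15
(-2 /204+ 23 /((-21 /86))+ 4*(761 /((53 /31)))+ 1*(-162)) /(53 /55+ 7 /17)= 3172442075 /2862636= 1108.22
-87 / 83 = -1.05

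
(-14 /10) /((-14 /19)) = 19 /10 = 1.90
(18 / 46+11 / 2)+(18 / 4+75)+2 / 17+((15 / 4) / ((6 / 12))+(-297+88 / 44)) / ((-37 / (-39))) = -6294059 / 28934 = -217.53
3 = 3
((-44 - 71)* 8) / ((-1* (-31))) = -920 / 31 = -29.68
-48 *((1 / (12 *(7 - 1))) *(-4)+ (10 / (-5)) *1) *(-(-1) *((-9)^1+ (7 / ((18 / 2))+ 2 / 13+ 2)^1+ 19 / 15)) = -831464 / 1755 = -473.77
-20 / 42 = -10 / 21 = -0.48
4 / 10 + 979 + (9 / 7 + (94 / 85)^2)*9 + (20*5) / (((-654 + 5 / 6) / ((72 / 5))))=198158545112 / 198203425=999.77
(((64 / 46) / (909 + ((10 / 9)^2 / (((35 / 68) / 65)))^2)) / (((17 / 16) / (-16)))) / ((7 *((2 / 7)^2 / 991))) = -4567386507264 / 3169756258891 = -1.44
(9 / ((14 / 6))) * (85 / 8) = 2295 / 56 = 40.98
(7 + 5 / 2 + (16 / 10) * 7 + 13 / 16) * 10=1721 / 8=215.12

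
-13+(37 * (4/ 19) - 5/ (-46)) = -4459/ 874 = -5.10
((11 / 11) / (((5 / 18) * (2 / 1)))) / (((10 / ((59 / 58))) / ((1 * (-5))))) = -531 / 580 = -0.92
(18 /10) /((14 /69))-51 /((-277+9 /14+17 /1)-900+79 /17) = 57171167 /6412490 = 8.92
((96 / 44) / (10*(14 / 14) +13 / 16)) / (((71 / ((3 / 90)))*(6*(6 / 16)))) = 256 / 6080085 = 0.00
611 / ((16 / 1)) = 611 / 16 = 38.19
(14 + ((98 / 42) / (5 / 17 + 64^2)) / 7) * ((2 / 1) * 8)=224.00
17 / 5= 3.40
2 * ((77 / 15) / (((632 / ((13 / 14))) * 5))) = 143 / 47400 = 0.00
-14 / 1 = -14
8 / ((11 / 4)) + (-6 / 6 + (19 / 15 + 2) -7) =-301 / 165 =-1.82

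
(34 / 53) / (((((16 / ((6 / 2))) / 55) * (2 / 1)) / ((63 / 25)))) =35343 / 4240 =8.34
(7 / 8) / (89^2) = 7 / 63368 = 0.00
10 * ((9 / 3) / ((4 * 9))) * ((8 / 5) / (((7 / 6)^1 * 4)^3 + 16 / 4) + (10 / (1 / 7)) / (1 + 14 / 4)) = 249793 / 19251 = 12.98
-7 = -7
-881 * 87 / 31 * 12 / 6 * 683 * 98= -330986470.84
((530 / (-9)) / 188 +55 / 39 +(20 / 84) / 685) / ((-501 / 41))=-474534041 / 5284088082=-0.09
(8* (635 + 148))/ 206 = 3132/ 103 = 30.41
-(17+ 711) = -728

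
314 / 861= 0.36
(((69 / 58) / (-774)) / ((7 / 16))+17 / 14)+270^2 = 545446859 / 7482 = 72901.21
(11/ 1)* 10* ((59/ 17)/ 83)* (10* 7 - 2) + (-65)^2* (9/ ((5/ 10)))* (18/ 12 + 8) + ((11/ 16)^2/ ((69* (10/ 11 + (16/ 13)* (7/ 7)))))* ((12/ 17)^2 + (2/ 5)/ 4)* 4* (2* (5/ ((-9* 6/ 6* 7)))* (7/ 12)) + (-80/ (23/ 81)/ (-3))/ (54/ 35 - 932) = 41199821999882561907817/ 57001279548169728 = 722787.67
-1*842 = -842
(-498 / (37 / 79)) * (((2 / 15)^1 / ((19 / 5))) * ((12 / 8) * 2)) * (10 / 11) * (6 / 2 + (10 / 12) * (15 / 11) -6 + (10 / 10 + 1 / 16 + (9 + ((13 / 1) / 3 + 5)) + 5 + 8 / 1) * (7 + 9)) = -4470169180 / 85063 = -52551.28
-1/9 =-0.11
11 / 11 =1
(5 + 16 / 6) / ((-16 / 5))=-115 / 48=-2.40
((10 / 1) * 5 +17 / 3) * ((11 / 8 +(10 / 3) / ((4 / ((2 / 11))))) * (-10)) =-336505 / 396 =-849.76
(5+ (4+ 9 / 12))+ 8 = 71 / 4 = 17.75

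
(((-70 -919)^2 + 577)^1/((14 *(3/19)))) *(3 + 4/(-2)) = 1328233/3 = 442744.33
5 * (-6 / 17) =-30 / 17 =-1.76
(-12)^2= 144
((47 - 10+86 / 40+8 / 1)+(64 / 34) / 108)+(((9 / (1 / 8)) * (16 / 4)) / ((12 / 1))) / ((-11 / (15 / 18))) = 4579367 / 100980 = 45.35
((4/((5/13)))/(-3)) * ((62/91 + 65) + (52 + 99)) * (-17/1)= 12769.75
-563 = -563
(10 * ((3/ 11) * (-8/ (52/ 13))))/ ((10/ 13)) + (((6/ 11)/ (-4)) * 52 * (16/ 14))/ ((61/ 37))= -56394/ 4697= -12.01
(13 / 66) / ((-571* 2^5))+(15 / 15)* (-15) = -18089293 / 1205952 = -15.00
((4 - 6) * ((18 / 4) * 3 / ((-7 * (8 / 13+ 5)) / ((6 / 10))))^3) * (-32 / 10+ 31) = 0.49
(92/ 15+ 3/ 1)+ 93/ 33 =1972/ 165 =11.95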